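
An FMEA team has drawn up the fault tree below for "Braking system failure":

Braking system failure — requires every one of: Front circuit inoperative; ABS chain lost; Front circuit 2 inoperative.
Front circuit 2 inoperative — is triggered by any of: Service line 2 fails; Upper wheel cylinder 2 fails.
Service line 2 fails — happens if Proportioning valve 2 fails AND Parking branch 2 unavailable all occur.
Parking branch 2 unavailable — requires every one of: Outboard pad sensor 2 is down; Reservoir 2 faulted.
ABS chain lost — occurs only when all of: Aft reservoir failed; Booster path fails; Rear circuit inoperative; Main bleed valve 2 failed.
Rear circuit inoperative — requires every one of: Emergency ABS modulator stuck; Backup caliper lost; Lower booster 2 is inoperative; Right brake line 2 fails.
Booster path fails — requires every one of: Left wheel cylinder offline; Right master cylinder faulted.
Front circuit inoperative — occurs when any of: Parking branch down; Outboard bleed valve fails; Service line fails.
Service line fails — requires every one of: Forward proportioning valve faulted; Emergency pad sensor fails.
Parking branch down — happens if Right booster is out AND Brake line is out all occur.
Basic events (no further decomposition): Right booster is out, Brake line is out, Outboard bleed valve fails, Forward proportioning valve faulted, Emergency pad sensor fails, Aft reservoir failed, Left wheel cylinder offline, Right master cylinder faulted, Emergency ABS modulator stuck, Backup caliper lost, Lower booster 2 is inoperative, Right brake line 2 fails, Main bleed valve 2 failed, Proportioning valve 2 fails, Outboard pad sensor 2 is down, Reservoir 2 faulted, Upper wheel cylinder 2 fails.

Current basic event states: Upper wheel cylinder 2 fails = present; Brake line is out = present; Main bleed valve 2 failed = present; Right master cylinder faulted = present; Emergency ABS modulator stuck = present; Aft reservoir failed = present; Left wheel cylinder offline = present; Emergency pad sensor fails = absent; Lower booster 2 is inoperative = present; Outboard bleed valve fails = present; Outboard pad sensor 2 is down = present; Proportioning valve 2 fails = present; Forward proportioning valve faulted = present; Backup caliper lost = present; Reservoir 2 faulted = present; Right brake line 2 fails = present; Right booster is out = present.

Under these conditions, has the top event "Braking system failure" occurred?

Yes

Parking branch down [AND]: Right booster is out=occurs, Brake line is out=occurs → all inputs occur → occurs.
Service line fails [AND]: Forward proportioning valve faulted=occurs, Emergency pad sensor fails=not → not all inputs occur → does not occur.
Front circuit inoperative [OR]: Parking branch down=occurs, Outboard bleed valve fails=occurs, Service line fails=not → at least one input occurs → occurs.
Booster path fails [AND]: Left wheel cylinder offline=occurs, Right master cylinder faulted=occurs → all inputs occur → occurs.
Rear circuit inoperative [AND]: Emergency ABS modulator stuck=occurs, Backup caliper lost=occurs, Lower booster 2 is inoperative=occurs, Right brake line 2 fails=occurs → all inputs occur → occurs.
ABS chain lost [AND]: Aft reservoir failed=occurs, Booster path fails=occurs, Rear circuit inoperative=occurs, Main bleed valve 2 failed=occurs → all inputs occur → occurs.
Parking branch 2 unavailable [AND]: Outboard pad sensor 2 is down=occurs, Reservoir 2 faulted=occurs → all inputs occur → occurs.
Service line 2 fails [AND]: Proportioning valve 2 fails=occurs, Parking branch 2 unavailable=occurs → all inputs occur → occurs.
Front circuit 2 inoperative [OR]: Service line 2 fails=occurs, Upper wheel cylinder 2 fails=occurs → at least one input occurs → occurs.
Braking system failure [AND]: Front circuit inoperative=occurs, ABS chain lost=occurs, Front circuit 2 inoperative=occurs → all inputs occur → occurs.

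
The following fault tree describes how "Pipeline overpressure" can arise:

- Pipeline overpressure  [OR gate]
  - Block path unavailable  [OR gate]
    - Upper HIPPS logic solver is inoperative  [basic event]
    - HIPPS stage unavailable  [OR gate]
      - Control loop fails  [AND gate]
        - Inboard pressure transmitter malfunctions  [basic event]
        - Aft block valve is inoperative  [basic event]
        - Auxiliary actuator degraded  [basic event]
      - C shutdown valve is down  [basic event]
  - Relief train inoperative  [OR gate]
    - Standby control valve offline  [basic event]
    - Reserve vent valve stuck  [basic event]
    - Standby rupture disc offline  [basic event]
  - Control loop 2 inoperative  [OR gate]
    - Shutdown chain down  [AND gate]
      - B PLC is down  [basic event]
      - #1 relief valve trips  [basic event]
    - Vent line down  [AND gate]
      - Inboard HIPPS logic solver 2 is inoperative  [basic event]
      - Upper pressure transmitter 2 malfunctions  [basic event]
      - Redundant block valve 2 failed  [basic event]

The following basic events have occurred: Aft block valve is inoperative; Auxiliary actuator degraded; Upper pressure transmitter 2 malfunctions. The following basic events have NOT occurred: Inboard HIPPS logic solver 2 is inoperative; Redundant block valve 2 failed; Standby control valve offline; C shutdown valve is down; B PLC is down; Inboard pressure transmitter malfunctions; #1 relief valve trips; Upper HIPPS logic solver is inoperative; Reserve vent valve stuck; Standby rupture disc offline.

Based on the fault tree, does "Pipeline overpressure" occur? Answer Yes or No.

No

Control loop fails [AND]: Inboard pressure transmitter malfunctions=not, Aft block valve is inoperative=occurs, Auxiliary actuator degraded=occurs → not all inputs occur → does not occur.
HIPPS stage unavailable [OR]: Control loop fails=not, C shutdown valve is down=not → no input occurs → does not occur.
Block path unavailable [OR]: Upper HIPPS logic solver is inoperative=not, HIPPS stage unavailable=not → no input occurs → does not occur.
Relief train inoperative [OR]: Standby control valve offline=not, Reserve vent valve stuck=not, Standby rupture disc offline=not → no input occurs → does not occur.
Shutdown chain down [AND]: B PLC is down=not, #1 relief valve trips=not → not all inputs occur → does not occur.
Vent line down [AND]: Inboard HIPPS logic solver 2 is inoperative=not, Upper pressure transmitter 2 malfunctions=occurs, Redundant block valve 2 failed=not → not all inputs occur → does not occur.
Control loop 2 inoperative [OR]: Shutdown chain down=not, Vent line down=not → no input occurs → does not occur.
Pipeline overpressure [OR]: Block path unavailable=not, Relief train inoperative=not, Control loop 2 inoperative=not → no input occurs → does not occur.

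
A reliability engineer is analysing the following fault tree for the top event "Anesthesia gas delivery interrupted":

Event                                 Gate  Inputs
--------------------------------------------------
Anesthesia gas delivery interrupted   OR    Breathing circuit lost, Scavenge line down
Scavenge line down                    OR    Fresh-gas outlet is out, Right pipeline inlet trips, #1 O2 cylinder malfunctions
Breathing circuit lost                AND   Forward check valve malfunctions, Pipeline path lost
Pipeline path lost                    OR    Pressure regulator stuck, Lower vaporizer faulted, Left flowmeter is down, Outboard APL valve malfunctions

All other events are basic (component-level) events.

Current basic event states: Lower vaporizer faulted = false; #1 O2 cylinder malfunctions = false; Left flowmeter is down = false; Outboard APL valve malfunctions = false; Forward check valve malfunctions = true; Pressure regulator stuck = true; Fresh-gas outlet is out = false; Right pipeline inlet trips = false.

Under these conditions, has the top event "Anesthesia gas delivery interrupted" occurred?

Pipeline path lost [OR]: Pressure regulator stuck=occurs, Lower vaporizer faulted=not, Left flowmeter is down=not, Outboard APL valve malfunctions=not → at least one input occurs → occurs.
Breathing circuit lost [AND]: Forward check valve malfunctions=occurs, Pipeline path lost=occurs → all inputs occur → occurs.
Scavenge line down [OR]: Fresh-gas outlet is out=not, Right pipeline inlet trips=not, #1 O2 cylinder malfunctions=not → no input occurs → does not occur.
Anesthesia gas delivery interrupted [OR]: Breathing circuit lost=occurs, Scavenge line down=not → at least one input occurs → occurs.

Yes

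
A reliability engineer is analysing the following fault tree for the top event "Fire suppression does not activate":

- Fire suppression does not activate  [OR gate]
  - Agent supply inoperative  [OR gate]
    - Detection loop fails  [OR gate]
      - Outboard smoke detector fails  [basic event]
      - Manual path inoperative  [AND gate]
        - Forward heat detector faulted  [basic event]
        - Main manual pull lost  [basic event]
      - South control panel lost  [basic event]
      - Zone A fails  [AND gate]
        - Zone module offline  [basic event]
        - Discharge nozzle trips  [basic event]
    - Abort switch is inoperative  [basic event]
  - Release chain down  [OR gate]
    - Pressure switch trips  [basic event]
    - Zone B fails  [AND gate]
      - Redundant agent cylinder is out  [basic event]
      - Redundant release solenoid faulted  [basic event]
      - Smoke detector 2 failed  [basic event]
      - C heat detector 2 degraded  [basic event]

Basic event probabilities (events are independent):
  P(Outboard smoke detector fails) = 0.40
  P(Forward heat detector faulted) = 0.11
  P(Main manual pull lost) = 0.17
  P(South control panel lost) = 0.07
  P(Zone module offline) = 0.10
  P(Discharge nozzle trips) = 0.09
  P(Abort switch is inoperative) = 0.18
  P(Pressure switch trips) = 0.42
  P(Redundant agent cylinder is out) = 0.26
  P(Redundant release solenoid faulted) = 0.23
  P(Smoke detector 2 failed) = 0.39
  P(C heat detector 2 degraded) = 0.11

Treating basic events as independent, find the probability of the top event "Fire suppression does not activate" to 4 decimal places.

0.7426

P(Manual path inoperative) [AND] = 0.11 × 0.17 = 0.018700
P(Zone A fails) [AND] = 0.10 × 0.09 = 0.009000
P(Detection loop fails) [OR] = 1 − (1−0.40) × (1−0.018700) × (1−0.07) × (1−0.009000) = 0.457363
P(Agent supply inoperative) [OR] = 1 − (1−0.457363) × (1−0.18) = 0.555038
P(Zone B fails) [AND] = 0.26 × 0.23 × 0.39 × 0.11 = 0.002565
P(Release chain down) [OR] = 1 − (1−0.42) × (1−0.002565) = 0.421488
P(Fire suppression does not activate) [OR] = 1 − (1−0.555038) × (1−0.421488) = 0.742584
Rounded to 4 decimal places: P(Fire suppression does not activate) ≈ 0.7426.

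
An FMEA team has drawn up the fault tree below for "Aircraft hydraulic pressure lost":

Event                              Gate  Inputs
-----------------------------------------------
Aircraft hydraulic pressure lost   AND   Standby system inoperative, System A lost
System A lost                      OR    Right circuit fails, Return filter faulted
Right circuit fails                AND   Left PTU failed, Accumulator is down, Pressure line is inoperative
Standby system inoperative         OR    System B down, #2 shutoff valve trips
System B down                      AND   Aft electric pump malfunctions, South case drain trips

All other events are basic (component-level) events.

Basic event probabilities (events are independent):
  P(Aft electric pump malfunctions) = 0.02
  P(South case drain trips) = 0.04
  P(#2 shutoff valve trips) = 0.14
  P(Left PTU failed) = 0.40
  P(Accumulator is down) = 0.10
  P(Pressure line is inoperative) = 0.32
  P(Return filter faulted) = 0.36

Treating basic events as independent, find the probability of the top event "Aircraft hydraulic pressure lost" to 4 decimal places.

0.0518

P(System B down) [AND] = 0.02 × 0.04 = 0.000800
P(Standby system inoperative) [OR] = 1 − (1−0.000800) × (1−0.14) = 0.140688
P(Right circuit fails) [AND] = 0.40 × 0.10 × 0.32 = 0.012800
P(System A lost) [OR] = 1 − (1−0.012800) × (1−0.36) = 0.368192
P(Aircraft hydraulic pressure lost) [AND] = 0.140688 × 0.368192 = 0.051800
Rounded to 4 decimal places: P(Aircraft hydraulic pressure lost) ≈ 0.0518.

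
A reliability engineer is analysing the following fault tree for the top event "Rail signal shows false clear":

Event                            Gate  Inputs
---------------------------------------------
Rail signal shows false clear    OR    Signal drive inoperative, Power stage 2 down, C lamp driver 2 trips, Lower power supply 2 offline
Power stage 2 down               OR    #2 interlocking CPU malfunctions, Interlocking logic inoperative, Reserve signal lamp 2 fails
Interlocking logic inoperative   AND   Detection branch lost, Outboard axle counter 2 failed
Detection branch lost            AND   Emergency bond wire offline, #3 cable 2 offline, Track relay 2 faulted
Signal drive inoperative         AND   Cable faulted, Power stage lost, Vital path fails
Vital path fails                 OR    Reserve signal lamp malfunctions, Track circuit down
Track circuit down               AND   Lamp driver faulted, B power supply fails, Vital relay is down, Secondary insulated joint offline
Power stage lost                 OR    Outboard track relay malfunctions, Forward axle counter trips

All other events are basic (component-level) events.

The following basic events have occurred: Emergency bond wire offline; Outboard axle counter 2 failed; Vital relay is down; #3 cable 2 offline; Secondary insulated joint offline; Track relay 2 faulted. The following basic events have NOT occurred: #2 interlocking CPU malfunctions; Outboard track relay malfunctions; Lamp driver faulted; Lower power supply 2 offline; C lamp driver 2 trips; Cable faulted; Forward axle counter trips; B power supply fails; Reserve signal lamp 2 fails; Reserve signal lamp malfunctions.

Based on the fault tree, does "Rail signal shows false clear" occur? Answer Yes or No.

Power stage lost [OR]: Outboard track relay malfunctions=not, Forward axle counter trips=not → no input occurs → does not occur.
Track circuit down [AND]: Lamp driver faulted=not, B power supply fails=not, Vital relay is down=occurs, Secondary insulated joint offline=occurs → not all inputs occur → does not occur.
Vital path fails [OR]: Reserve signal lamp malfunctions=not, Track circuit down=not → no input occurs → does not occur.
Signal drive inoperative [AND]: Cable faulted=not, Power stage lost=not, Vital path fails=not → not all inputs occur → does not occur.
Detection branch lost [AND]: Emergency bond wire offline=occurs, #3 cable 2 offline=occurs, Track relay 2 faulted=occurs → all inputs occur → occurs.
Interlocking logic inoperative [AND]: Detection branch lost=occurs, Outboard axle counter 2 failed=occurs → all inputs occur → occurs.
Power stage 2 down [OR]: #2 interlocking CPU malfunctions=not, Interlocking logic inoperative=occurs, Reserve signal lamp 2 fails=not → at least one input occurs → occurs.
Rail signal shows false clear [OR]: Signal drive inoperative=not, Power stage 2 down=occurs, C lamp driver 2 trips=not, Lower power supply 2 offline=not → at least one input occurs → occurs.

Yes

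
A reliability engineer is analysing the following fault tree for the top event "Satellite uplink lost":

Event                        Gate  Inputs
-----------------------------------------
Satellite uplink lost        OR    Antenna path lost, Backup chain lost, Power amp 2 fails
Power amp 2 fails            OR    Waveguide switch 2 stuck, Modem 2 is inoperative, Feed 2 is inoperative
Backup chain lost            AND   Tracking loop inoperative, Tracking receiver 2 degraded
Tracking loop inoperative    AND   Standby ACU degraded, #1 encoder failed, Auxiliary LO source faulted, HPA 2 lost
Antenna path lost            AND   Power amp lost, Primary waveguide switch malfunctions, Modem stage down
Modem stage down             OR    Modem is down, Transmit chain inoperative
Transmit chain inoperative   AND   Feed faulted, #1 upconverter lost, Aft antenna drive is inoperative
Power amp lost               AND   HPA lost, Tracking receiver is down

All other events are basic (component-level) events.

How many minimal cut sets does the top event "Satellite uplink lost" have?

Power amp lost [AND]: one cut set from each child combined → 1 × 1 = 1 cut set(s).
Transmit chain inoperative [AND]: one cut set from each child combined → 1 × 1 × 1 = 1 cut set(s).
Modem stage down [OR]: union of children's cut sets → 2 cut set(s).
Antenna path lost [AND]: one cut set from each child combined → 1 × 1 × 2 = 2 cut set(s).
Tracking loop inoperative [AND]: one cut set from each child combined → 1 × 1 × 1 × 1 = 1 cut set(s).
Backup chain lost [AND]: one cut set from each child combined → 1 × 1 = 1 cut set(s).
Power amp 2 fails [OR]: union of children's cut sets → 3 cut set(s).
Satellite uplink lost [OR]: union of children's cut sets → 6 cut set(s).
Minimal cut sets: {HPA lost, Modem is down, Primary waveguide switch malfunctions, Tracking receiver is down}; {#1 upconverter lost, Aft antenna drive is inoperative, Feed faulted, HPA lost, Primary waveguide switch malfunctions, Tracking receiver is down}; {#1 encoder failed, Auxiliary LO source faulted, HPA 2 lost, Standby ACU degraded, Tracking receiver 2 degraded}; {Waveguide switch 2 stuck}; {Modem 2 is inoperative}; {Feed 2 is inoperative}.

6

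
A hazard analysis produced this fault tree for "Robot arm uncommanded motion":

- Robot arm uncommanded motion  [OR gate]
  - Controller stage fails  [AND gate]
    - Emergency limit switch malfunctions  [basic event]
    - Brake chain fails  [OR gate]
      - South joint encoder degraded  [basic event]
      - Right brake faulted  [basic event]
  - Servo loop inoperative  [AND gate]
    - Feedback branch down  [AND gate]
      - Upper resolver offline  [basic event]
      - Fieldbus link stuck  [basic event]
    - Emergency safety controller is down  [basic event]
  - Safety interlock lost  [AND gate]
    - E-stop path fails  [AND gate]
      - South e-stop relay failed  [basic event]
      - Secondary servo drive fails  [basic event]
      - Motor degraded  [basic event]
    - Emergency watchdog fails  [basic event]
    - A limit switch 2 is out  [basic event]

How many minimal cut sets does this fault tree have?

4

Brake chain fails [OR]: union of children's cut sets → 2 cut set(s).
Controller stage fails [AND]: one cut set from each child combined → 1 × 2 = 2 cut set(s).
Feedback branch down [AND]: one cut set from each child combined → 1 × 1 = 1 cut set(s).
Servo loop inoperative [AND]: one cut set from each child combined → 1 × 1 = 1 cut set(s).
E-stop path fails [AND]: one cut set from each child combined → 1 × 1 × 1 = 1 cut set(s).
Safety interlock lost [AND]: one cut set from each child combined → 1 × 1 × 1 = 1 cut set(s).
Robot arm uncommanded motion [OR]: union of children's cut sets → 4 cut set(s).
Minimal cut sets: {Emergency limit switch malfunctions, South joint encoder degraded}; {Emergency limit switch malfunctions, Right brake faulted}; {Emergency safety controller is down, Fieldbus link stuck, Upper resolver offline}; {A limit switch 2 is out, Emergency watchdog fails, Motor degraded, Secondary servo drive fails, South e-stop relay failed}.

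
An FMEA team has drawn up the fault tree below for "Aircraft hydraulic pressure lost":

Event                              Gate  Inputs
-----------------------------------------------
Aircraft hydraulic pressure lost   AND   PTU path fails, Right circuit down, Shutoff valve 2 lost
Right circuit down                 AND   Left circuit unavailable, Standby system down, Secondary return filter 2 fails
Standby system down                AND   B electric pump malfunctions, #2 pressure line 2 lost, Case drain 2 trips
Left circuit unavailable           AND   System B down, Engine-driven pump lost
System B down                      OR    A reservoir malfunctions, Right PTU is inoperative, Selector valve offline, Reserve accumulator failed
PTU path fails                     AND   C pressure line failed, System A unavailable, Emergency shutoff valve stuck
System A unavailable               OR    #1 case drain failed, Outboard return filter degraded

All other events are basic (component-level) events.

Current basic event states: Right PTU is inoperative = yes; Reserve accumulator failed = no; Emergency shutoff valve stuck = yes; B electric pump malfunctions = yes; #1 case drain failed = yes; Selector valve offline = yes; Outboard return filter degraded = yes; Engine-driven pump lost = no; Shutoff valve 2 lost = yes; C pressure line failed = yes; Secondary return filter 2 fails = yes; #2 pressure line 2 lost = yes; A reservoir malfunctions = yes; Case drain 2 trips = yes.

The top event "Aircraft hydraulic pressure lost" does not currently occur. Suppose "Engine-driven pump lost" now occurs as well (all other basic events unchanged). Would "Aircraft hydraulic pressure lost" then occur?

Counterfactual: set "Engine-driven pump lost" to occurred.
System A unavailable [OR]: #1 case drain failed=occurs, Outboard return filter degraded=occurs → at least one input occurs → occurs.
PTU path fails [AND]: C pressure line failed=occurs, System A unavailable=occurs, Emergency shutoff valve stuck=occurs → all inputs occur → occurs.
System B down [OR]: A reservoir malfunctions=occurs, Right PTU is inoperative=occurs, Selector valve offline=occurs, Reserve accumulator failed=not → at least one input occurs → occurs.
Left circuit unavailable [AND]: System B down=occurs, Engine-driven pump lost=occurs → all inputs occur → occurs.
Standby system down [AND]: B electric pump malfunctions=occurs, #2 pressure line 2 lost=occurs, Case drain 2 trips=occurs → all inputs occur → occurs.
Right circuit down [AND]: Left circuit unavailable=occurs, Standby system down=occurs, Secondary return filter 2 fails=occurs → all inputs occur → occurs.
Aircraft hydraulic pressure lost [AND]: PTU path fails=occurs, Right circuit down=occurs, Shutoff valve 2 lost=occurs → all inputs occur → occurs.

Yes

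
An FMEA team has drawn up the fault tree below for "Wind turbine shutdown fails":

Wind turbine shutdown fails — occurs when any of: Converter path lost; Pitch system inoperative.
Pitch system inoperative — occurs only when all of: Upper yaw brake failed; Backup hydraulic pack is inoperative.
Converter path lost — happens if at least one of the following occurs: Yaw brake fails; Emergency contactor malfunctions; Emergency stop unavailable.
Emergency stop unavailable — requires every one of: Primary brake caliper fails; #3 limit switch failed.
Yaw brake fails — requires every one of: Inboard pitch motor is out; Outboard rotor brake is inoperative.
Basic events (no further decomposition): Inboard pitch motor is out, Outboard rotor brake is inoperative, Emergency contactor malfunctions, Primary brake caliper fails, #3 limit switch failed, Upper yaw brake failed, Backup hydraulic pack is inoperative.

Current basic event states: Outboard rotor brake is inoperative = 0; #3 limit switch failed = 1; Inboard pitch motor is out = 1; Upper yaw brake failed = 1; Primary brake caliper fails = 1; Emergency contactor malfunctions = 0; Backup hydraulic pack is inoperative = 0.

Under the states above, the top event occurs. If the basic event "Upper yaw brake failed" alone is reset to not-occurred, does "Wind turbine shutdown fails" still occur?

Yes

Counterfactual: set "Upper yaw brake failed" to not occurred.
Yaw brake fails [AND]: Inboard pitch motor is out=occurs, Outboard rotor brake is inoperative=not → not all inputs occur → does not occur.
Emergency stop unavailable [AND]: Primary brake caliper fails=occurs, #3 limit switch failed=occurs → all inputs occur → occurs.
Converter path lost [OR]: Yaw brake fails=not, Emergency contactor malfunctions=not, Emergency stop unavailable=occurs → at least one input occurs → occurs.
Pitch system inoperative [AND]: Upper yaw brake failed=not, Backup hydraulic pack is inoperative=not → not all inputs occur → does not occur.
Wind turbine shutdown fails [OR]: Converter path lost=occurs, Pitch system inoperative=not → at least one input occurs → occurs.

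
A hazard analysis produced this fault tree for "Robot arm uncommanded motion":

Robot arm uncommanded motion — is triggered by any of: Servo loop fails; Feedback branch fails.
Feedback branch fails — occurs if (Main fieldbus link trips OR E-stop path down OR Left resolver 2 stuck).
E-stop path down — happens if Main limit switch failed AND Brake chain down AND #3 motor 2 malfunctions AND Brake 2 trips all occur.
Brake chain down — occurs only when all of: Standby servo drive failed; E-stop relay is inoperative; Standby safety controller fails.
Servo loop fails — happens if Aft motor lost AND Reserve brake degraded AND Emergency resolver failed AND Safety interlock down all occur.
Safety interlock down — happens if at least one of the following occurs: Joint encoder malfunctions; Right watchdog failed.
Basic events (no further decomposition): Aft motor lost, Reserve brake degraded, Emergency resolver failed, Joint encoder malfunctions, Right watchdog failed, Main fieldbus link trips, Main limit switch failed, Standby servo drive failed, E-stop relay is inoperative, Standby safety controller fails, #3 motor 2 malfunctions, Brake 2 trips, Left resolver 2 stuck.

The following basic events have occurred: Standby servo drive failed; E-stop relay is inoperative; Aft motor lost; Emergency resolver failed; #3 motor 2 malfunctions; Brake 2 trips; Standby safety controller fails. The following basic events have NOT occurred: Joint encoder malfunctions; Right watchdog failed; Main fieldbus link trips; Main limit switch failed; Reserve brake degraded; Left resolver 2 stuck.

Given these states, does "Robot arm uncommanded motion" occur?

No

Safety interlock down [OR]: Joint encoder malfunctions=not, Right watchdog failed=not → no input occurs → does not occur.
Servo loop fails [AND]: Aft motor lost=occurs, Reserve brake degraded=not, Emergency resolver failed=occurs, Safety interlock down=not → not all inputs occur → does not occur.
Brake chain down [AND]: Standby servo drive failed=occurs, E-stop relay is inoperative=occurs, Standby safety controller fails=occurs → all inputs occur → occurs.
E-stop path down [AND]: Main limit switch failed=not, Brake chain down=occurs, #3 motor 2 malfunctions=occurs, Brake 2 trips=occurs → not all inputs occur → does not occur.
Feedback branch fails [OR]: Main fieldbus link trips=not, E-stop path down=not, Left resolver 2 stuck=not → no input occurs → does not occur.
Robot arm uncommanded motion [OR]: Servo loop fails=not, Feedback branch fails=not → no input occurs → does not occur.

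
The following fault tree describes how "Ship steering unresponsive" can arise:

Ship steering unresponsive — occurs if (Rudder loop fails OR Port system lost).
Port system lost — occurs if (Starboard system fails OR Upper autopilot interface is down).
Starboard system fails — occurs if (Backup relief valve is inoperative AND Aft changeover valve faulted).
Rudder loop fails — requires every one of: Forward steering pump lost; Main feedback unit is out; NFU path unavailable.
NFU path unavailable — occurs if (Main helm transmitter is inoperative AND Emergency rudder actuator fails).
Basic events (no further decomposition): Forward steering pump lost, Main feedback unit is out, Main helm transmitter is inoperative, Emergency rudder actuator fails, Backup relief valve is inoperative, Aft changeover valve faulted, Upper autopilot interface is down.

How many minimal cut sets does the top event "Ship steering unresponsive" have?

3

NFU path unavailable [AND]: one cut set from each child combined → 1 × 1 = 1 cut set(s).
Rudder loop fails [AND]: one cut set from each child combined → 1 × 1 × 1 = 1 cut set(s).
Starboard system fails [AND]: one cut set from each child combined → 1 × 1 = 1 cut set(s).
Port system lost [OR]: union of children's cut sets → 2 cut set(s).
Ship steering unresponsive [OR]: union of children's cut sets → 3 cut set(s).
Minimal cut sets: {Emergency rudder actuator fails, Forward steering pump lost, Main feedback unit is out, Main helm transmitter is inoperative}; {Aft changeover valve faulted, Backup relief valve is inoperative}; {Upper autopilot interface is down}.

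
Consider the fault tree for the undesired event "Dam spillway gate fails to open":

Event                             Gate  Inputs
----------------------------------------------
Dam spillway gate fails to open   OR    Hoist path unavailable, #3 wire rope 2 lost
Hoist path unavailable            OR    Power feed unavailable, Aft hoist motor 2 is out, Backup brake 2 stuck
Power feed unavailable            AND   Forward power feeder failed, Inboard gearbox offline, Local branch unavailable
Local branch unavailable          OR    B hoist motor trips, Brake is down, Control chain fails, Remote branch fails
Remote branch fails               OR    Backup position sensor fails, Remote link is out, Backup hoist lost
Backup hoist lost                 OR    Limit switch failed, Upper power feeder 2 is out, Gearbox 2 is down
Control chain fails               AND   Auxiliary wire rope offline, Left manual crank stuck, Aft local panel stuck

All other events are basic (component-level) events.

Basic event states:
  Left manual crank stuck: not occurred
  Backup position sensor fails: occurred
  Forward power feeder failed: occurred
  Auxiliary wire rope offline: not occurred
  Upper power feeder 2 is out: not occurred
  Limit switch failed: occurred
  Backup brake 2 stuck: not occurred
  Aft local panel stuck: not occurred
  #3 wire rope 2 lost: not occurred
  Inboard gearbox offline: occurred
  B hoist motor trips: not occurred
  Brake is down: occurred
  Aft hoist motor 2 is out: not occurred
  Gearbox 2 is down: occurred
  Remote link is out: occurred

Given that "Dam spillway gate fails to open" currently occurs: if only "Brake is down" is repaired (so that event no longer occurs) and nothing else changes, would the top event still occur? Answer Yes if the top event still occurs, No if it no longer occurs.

Counterfactual: set "Brake is down" to not occurred.
Control chain fails [AND]: Auxiliary wire rope offline=not, Left manual crank stuck=not, Aft local panel stuck=not → not all inputs occur → does not occur.
Backup hoist lost [OR]: Limit switch failed=occurs, Upper power feeder 2 is out=not, Gearbox 2 is down=occurs → at least one input occurs → occurs.
Remote branch fails [OR]: Backup position sensor fails=occurs, Remote link is out=occurs, Backup hoist lost=occurs → at least one input occurs → occurs.
Local branch unavailable [OR]: B hoist motor trips=not, Brake is down=not, Control chain fails=not, Remote branch fails=occurs → at least one input occurs → occurs.
Power feed unavailable [AND]: Forward power feeder failed=occurs, Inboard gearbox offline=occurs, Local branch unavailable=occurs → all inputs occur → occurs.
Hoist path unavailable [OR]: Power feed unavailable=occurs, Aft hoist motor 2 is out=not, Backup brake 2 stuck=not → at least one input occurs → occurs.
Dam spillway gate fails to open [OR]: Hoist path unavailable=occurs, #3 wire rope 2 lost=not → at least one input occurs → occurs.

Yes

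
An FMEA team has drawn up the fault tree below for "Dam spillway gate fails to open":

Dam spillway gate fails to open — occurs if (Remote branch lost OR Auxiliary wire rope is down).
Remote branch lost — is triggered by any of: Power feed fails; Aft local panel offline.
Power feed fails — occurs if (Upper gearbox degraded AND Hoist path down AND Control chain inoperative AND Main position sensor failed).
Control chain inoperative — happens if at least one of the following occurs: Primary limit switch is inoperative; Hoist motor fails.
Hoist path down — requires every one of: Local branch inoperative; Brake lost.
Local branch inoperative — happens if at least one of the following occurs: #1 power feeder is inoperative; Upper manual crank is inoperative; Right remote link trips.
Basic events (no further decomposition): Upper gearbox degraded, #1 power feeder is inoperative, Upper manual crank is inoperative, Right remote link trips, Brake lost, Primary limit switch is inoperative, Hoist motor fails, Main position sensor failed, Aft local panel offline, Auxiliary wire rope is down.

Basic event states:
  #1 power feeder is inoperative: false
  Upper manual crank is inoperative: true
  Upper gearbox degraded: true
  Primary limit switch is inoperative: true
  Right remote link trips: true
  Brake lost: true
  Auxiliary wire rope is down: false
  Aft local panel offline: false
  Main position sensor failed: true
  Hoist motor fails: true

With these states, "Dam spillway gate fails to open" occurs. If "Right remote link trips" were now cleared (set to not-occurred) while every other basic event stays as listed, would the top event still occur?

Yes

Counterfactual: set "Right remote link trips" to not occurred.
Local branch inoperative [OR]: #1 power feeder is inoperative=not, Upper manual crank is inoperative=occurs, Right remote link trips=not → at least one input occurs → occurs.
Hoist path down [AND]: Local branch inoperative=occurs, Brake lost=occurs → all inputs occur → occurs.
Control chain inoperative [OR]: Primary limit switch is inoperative=occurs, Hoist motor fails=occurs → at least one input occurs → occurs.
Power feed fails [AND]: Upper gearbox degraded=occurs, Hoist path down=occurs, Control chain inoperative=occurs, Main position sensor failed=occurs → all inputs occur → occurs.
Remote branch lost [OR]: Power feed fails=occurs, Aft local panel offline=not → at least one input occurs → occurs.
Dam spillway gate fails to open [OR]: Remote branch lost=occurs, Auxiliary wire rope is down=not → at least one input occurs → occurs.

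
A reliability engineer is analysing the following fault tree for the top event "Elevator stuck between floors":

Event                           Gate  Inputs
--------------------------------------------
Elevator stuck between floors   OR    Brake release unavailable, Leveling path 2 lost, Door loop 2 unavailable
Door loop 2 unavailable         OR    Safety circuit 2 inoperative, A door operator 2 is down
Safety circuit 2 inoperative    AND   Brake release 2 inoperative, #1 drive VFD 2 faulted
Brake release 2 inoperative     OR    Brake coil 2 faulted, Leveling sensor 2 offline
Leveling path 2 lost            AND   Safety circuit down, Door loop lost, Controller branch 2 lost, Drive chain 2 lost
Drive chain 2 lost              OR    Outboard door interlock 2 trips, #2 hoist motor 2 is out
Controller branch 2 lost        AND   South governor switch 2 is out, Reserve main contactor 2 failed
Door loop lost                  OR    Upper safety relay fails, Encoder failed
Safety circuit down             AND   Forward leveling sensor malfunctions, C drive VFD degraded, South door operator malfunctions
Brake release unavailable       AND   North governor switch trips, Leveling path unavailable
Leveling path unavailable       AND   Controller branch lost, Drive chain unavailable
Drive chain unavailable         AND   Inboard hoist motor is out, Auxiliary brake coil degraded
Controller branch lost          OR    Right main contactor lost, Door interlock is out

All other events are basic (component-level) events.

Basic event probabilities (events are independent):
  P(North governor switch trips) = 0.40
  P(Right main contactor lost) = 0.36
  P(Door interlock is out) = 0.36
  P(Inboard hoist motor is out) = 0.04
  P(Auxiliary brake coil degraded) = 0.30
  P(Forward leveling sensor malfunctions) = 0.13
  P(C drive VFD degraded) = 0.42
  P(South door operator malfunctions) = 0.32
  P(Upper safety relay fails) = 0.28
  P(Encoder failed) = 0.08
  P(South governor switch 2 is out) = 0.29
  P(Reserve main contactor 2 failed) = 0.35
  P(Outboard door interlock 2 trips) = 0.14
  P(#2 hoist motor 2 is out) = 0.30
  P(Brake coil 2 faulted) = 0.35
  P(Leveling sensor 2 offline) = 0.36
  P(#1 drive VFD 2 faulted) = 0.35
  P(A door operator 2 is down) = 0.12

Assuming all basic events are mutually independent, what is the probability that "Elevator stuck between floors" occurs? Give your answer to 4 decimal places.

P(Controller branch lost) [OR] = 1 − (1−0.36) × (1−0.36) = 0.590400
P(Drive chain unavailable) [AND] = 0.04 × 0.30 = 0.012000
P(Leveling path unavailable) [AND] = 0.590400 × 0.012000 = 0.007085
P(Brake release unavailable) [AND] = 0.40 × 0.007085 = 0.002834
P(Safety circuit down) [AND] = 0.13 × 0.42 × 0.32 = 0.017472
P(Door loop lost) [OR] = 1 − (1−0.28) × (1−0.08) = 0.337600
P(Controller branch 2 lost) [AND] = 0.29 × 0.35 = 0.101500
P(Drive chain 2 lost) [OR] = 1 − (1−0.14) × (1−0.30) = 0.398000
P(Leveling path 2 lost) [AND] = 0.017472 × 0.337600 × 0.101500 × 0.398000 = 0.000238
P(Brake release 2 inoperative) [OR] = 1 − (1−0.35) × (1−0.36) = 0.584000
P(Safety circuit 2 inoperative) [AND] = 0.584000 × 0.35 = 0.204400
P(Door loop 2 unavailable) [OR] = 1 − (1−0.204400) × (1−0.12) = 0.299872
P(Elevator stuck between floors) [OR] = 1 − (1−0.002834) × (1−0.000238) × (1−0.299872) = 0.302022
Rounded to 4 decimal places: P(Elevator stuck between floors) ≈ 0.3020.

0.3020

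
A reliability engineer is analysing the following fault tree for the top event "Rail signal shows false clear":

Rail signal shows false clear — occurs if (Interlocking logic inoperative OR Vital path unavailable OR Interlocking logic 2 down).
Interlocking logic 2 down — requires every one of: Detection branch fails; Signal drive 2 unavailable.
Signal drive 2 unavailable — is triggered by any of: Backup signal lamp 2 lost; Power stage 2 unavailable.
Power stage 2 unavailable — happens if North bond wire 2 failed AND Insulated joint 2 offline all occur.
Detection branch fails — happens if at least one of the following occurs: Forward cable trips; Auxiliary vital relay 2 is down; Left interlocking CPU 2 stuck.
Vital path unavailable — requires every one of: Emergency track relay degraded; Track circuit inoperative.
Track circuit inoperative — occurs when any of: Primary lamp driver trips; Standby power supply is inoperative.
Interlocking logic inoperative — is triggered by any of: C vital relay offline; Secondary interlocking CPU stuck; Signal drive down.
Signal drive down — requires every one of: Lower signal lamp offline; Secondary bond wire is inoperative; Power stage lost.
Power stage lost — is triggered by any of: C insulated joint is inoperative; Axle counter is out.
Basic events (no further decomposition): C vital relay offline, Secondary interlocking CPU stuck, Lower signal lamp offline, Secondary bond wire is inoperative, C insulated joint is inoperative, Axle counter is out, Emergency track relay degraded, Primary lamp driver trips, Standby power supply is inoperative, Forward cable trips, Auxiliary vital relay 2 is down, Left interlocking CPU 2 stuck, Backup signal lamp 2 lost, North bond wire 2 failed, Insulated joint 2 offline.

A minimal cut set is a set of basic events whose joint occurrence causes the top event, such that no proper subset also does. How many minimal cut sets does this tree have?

Power stage lost [OR]: union of children's cut sets → 2 cut set(s).
Signal drive down [AND]: one cut set from each child combined → 1 × 1 × 2 = 2 cut set(s).
Interlocking logic inoperative [OR]: union of children's cut sets → 4 cut set(s).
Track circuit inoperative [OR]: union of children's cut sets → 2 cut set(s).
Vital path unavailable [AND]: one cut set from each child combined → 1 × 2 = 2 cut set(s).
Detection branch fails [OR]: union of children's cut sets → 3 cut set(s).
Power stage 2 unavailable [AND]: one cut set from each child combined → 1 × 1 = 1 cut set(s).
Signal drive 2 unavailable [OR]: union of children's cut sets → 2 cut set(s).
Interlocking logic 2 down [AND]: one cut set from each child combined → 3 × 2 = 6 cut set(s).
Rail signal shows false clear [OR]: union of children's cut sets → 12 cut set(s).

12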